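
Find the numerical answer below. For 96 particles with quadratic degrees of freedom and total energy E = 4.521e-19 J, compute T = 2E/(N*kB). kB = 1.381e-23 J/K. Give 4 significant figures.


Step 1: Numerator = 2*E = 2*4.521e-19 = 9.042e-19 J
Step 2: Denominator = N*kB = 96*1.381e-23 = 1.326e-21
Step 3: T = 9.042e-19 / 1.326e-21 = 682 K

682


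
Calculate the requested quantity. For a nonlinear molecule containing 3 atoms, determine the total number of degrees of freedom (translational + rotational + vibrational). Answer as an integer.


Step 1: Translational DOF = 3
Step 2: Rotational DOF (nonlinear) = 3
Step 3: Vibrational DOF = 3*3 - 6 = 3
Step 4: Total = 3 + 3 + 3 = 9

9


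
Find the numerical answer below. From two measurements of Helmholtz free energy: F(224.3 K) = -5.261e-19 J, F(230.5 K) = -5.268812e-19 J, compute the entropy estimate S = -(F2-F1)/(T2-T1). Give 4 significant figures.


Step 1: dF = F2 - F1 = -5.268812e-19 - (-5.261e-19) = -7.812e-22 J
Step 2: dT = T2 - T1 = 230.5 - 224.3 = 6.2 K
Step 3: S = -dF/dT = -(-7.812e-22)/6.2 = 1.26e-22 J/K

1.26e-22


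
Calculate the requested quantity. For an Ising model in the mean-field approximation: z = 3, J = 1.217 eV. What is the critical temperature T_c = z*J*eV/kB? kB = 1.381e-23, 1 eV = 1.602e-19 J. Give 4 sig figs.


Step 1: z*J = 3*1.217 = 3.651 eV
Step 2: Convert to Joules: 3.651*1.602e-19 = 5.849e-19 J
Step 3: T_c = 5.849e-19 / 1.381e-23 = 4.235e+04 K

4.235e+04


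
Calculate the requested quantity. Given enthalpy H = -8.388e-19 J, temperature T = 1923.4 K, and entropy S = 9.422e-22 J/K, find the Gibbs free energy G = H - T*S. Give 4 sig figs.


Step 1: T*S = 1923.4 * 9.422e-22 = 1.812e-18 J
Step 2: G = H - T*S = -8.388e-19 - 1.812e-18
Step 3: G = -2.651e-18 J

-2.651e-18


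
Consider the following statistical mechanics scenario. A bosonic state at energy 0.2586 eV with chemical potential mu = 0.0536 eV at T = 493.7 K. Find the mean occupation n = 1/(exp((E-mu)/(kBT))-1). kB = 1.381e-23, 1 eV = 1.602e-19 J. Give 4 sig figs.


Step 1: (E - mu) = 0.205 eV
Step 2: x = (E-mu)*eV/(kB*T) = 0.205*1.602e-19/(1.381e-23*493.7) = 4.817
Step 3: exp(x) = 123.6
Step 4: n = 1/(exp(x)-1) = 0.008159

0.008159


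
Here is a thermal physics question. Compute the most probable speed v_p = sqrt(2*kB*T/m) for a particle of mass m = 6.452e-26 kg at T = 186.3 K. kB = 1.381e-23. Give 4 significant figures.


Step 1: Numerator = 2*kB*T = 2*1.381e-23*186.3 = 5.146e-21
Step 2: Ratio = 5.146e-21 / 6.452e-26 = 7.975e+04
Step 3: v_p = sqrt(7.975e+04) = 282.4 m/s

282.4


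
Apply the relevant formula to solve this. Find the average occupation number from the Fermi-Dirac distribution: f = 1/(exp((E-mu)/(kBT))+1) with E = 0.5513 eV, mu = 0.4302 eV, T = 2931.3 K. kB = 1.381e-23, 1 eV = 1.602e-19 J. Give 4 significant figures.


Step 1: (E - mu) = 0.5513 - 0.4302 = 0.1211 eV
Step 2: Convert: (E-mu)*eV = 1.94e-20 J
Step 3: x = (E-mu)*eV/(kB*T) = 0.4792
Step 4: f = 1/(exp(0.4792)+1) = 0.3824

0.3824


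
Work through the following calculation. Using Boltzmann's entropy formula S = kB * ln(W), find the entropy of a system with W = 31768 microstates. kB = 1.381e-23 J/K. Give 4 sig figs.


Step 1: ln(W) = ln(31768) = 10.37
Step 2: S = kB * ln(W) = 1.381e-23 * 10.37
Step 3: S = 1.432e-22 J/K

1.432e-22


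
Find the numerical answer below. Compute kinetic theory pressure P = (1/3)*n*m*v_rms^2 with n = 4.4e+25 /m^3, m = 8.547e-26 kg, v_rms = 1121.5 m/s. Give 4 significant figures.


Step 1: v_rms^2 = 1121.5^2 = 1.258e+06
Step 2: n*m = 4.4e+25*8.547e-26 = 3.761
Step 3: P = (1/3)*3.761*1.258e+06 = 1.577e+06 Pa

1.577e+06


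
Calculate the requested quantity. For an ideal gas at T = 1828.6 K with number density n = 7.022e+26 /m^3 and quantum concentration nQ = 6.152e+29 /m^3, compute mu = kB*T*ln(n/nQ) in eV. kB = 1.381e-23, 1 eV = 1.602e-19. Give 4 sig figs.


Step 1: n/nQ = 7.022e+26/6.152e+29 = 0.001141
Step 2: ln(n/nQ) = -6.775
Step 3: mu = kB*T*ln(n/nQ) = 2.525e-20*-6.775 = -1.711e-19 J
Step 4: Convert to eV: -1.711e-19/1.602e-19 = -1.068 eV

-1.068


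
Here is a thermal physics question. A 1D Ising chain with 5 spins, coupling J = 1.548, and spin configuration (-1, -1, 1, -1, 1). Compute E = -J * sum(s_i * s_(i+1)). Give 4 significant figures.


Step 1: Nearest-neighbor products: 1, -1, -1, -1
Step 2: Sum of products = -2
Step 3: E = -1.548 * -2 = 3.096

3.096


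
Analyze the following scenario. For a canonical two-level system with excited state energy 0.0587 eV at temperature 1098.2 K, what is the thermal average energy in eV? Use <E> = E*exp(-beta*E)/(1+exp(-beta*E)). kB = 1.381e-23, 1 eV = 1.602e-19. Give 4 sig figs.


Step 1: beta*E = 0.0587*1.602e-19/(1.381e-23*1098.2) = 0.62
Step 2: exp(-beta*E) = 0.5379
Step 3: <E> = 0.0587*0.5379/(1+0.5379) = 0.02053 eV

0.02053


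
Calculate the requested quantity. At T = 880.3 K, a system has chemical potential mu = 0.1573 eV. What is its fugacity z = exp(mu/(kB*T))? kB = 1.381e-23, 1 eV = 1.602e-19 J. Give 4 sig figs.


Step 1: Convert mu to Joules: 0.1573*1.602e-19 = 2.52e-20 J
Step 2: kB*T = 1.381e-23*880.3 = 1.216e-20 J
Step 3: mu/(kB*T) = 2.073
Step 4: z = exp(2.073) = 7.947

7.947


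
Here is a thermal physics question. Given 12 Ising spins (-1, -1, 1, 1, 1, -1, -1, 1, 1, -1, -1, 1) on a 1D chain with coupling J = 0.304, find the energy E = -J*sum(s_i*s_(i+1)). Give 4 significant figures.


Step 1: Nearest-neighbor products: 1, -1, 1, 1, -1, 1, -1, 1, -1, 1, -1
Step 2: Sum of products = 1
Step 3: E = -0.304 * 1 = -0.304

-0.304


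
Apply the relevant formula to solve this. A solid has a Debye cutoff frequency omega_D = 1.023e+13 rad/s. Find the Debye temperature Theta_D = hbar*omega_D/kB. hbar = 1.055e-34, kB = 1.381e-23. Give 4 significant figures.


Step 1: hbar*omega_D = 1.055e-34 * 1.023e+13 = 1.079e-21 J
Step 2: Theta_D = 1.079e-21 / 1.381e-23
Step 3: Theta_D = 78.15 K

78.15


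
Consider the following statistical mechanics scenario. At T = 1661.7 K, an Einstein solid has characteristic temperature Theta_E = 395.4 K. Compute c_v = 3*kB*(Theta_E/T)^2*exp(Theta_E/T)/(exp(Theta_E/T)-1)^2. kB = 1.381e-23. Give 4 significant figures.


Step 1: x = Theta_E/T = 395.4/1661.7 = 0.2379
Step 2: x^2 = 0.05662
Step 3: exp(x) = 1.269
Step 4: c_v = 3*1.381e-23*0.05662*1.269/(1.269-1)^2 = 4.124e-23

4.124e-23


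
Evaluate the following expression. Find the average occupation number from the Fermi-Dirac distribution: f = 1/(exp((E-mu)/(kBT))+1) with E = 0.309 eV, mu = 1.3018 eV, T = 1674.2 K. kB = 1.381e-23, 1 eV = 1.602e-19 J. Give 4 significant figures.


Step 1: (E - mu) = 0.309 - 1.3018 = -0.9928 eV
Step 2: Convert: (E-mu)*eV = -1.59e-19 J
Step 3: x = (E-mu)*eV/(kB*T) = -6.879
Step 4: f = 1/(exp(-6.879)+1) = 0.999

0.999


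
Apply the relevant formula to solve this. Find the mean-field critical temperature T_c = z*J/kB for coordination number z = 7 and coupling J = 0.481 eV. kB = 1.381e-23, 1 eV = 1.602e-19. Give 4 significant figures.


Step 1: z*J = 7*0.481 = 3.367 eV
Step 2: Convert to Joules: 3.367*1.602e-19 = 5.394e-19 J
Step 3: T_c = 5.394e-19 / 1.381e-23 = 3.906e+04 K

3.906e+04


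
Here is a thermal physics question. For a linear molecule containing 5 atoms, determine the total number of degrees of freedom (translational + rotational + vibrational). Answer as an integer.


Step 1: Translational DOF = 3
Step 2: Rotational DOF (linear) = 2
Step 3: Vibrational DOF = 3*5 - 5 = 10
Step 4: Total = 3 + 2 + 10 = 15

15


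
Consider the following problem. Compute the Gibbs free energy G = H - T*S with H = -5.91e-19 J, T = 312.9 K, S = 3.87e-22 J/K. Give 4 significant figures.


Step 1: T*S = 312.9 * 3.87e-22 = 1.211e-19 J
Step 2: G = H - T*S = -5.91e-19 - 1.211e-19
Step 3: G = -7.121e-19 J

-7.121e-19


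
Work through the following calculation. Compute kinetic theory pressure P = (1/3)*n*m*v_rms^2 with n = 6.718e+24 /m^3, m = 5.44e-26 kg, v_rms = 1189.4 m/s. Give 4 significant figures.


Step 1: v_rms^2 = 1189.4^2 = 1.415e+06
Step 2: n*m = 6.718e+24*5.44e-26 = 0.3655
Step 3: P = (1/3)*0.3655*1.415e+06 = 1.723e+05 Pa

1.723e+05


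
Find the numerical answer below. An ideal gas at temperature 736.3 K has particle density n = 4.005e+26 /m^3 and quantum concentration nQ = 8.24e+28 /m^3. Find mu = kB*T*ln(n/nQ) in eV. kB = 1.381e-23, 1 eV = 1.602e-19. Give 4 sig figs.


Step 1: n/nQ = 4.005e+26/8.24e+28 = 0.00486
Step 2: ln(n/nQ) = -5.327
Step 3: mu = kB*T*ln(n/nQ) = 1.017e-20*-5.327 = -5.416e-20 J
Step 4: Convert to eV: -5.416e-20/1.602e-19 = -0.3381 eV

-0.3381


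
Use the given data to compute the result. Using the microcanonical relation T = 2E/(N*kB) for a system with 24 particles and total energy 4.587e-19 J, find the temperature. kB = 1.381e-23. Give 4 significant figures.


Step 1: Numerator = 2*E = 2*4.587e-19 = 9.174e-19 J
Step 2: Denominator = N*kB = 24*1.381e-23 = 3.314e-22
Step 3: T = 9.174e-19 / 3.314e-22 = 2768 K

2768


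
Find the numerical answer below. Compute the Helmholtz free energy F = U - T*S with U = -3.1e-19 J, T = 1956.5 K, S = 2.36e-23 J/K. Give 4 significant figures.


Step 1: T*S = 1956.5 * 2.36e-23 = 4.617e-20 J
Step 2: F = U - T*S = -3.1e-19 - 4.617e-20
Step 3: F = -3.562e-19 J

-3.562e-19


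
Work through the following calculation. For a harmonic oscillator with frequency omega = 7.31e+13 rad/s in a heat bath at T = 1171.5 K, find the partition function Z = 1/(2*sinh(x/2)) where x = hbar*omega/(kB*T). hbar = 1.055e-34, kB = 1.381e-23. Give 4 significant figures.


Step 1: Compute x = hbar*omega/(kB*T) = 1.055e-34*7.31e+13/(1.381e-23*1171.5) = 0.4767
Step 2: x/2 = 0.2383
Step 3: sinh(x/2) = 0.2406
Step 4: Z = 1/(2*0.2406) = 2.078

2.078


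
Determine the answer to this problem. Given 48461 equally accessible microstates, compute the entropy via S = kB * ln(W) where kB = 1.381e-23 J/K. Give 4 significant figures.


Step 1: ln(W) = ln(48461) = 10.79
Step 2: S = kB * ln(W) = 1.381e-23 * 10.79
Step 3: S = 1.49e-22 J/K

1.49e-22


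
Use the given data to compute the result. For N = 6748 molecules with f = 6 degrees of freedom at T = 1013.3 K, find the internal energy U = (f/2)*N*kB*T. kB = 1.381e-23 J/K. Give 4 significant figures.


Step 1: f/2 = 6/2 = 3.0
Step 2: N*kB*T = 6748*1.381e-23*1013.3 = 9.443e-17
Step 3: U = 3.0 * 9.443e-17 = 2.833e-16 J

2.833e-16


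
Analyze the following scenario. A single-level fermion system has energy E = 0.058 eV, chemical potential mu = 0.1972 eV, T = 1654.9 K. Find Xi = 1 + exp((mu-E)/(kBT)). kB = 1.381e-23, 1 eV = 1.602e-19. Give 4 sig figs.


Step 1: (mu - E) = 0.1972 - 0.058 = 0.1392 eV
Step 2: x = (mu-E)*eV/(kB*T) = 0.1392*1.602e-19/(1.381e-23*1654.9) = 0.9757
Step 3: exp(x) = 2.653
Step 4: Xi = 1 + 2.653 = 3.653

3.653


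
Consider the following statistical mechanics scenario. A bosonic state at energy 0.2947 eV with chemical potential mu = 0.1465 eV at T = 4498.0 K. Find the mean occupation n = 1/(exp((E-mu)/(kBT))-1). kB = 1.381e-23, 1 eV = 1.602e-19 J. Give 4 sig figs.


Step 1: (E - mu) = 0.1482 eV
Step 2: x = (E-mu)*eV/(kB*T) = 0.1482*1.602e-19/(1.381e-23*4498.0) = 0.3822
Step 3: exp(x) = 1.466
Step 4: n = 1/(exp(x)-1) = 2.148

2.148


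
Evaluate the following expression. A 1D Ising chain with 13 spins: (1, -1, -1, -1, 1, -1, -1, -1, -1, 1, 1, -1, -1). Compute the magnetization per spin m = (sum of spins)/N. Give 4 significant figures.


Step 1: Count up spins (+1): 4, down spins (-1): 9
Step 2: Total magnetization M = 4 - 9 = -5
Step 3: m = M/N = -5/13 = -0.3846

-0.3846


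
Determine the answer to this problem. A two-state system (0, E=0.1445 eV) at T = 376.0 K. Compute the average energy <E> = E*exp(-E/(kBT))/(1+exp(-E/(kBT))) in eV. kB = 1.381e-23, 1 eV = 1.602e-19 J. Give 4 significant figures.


Step 1: beta*E = 0.1445*1.602e-19/(1.381e-23*376.0) = 4.458
Step 2: exp(-beta*E) = 0.01158
Step 3: <E> = 0.1445*0.01158/(1+0.01158) = 0.001655 eV

0.001655


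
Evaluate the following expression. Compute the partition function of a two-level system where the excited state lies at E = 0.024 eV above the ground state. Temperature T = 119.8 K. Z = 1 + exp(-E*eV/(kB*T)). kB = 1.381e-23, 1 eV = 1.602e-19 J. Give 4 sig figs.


Step 1: Compute beta*E = E*eV/(kB*T) = 0.024*1.602e-19/(1.381e-23*119.8) = 2.324
Step 2: exp(-beta*E) = exp(-2.324) = 0.09789
Step 3: Z = 1 + 0.09789 = 1.098

1.098


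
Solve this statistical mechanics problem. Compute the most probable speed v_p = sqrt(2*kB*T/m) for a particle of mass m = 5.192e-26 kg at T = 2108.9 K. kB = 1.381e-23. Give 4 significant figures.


Step 1: Numerator = 2*kB*T = 2*1.381e-23*2108.9 = 5.825e-20
Step 2: Ratio = 5.825e-20 / 5.192e-26 = 1.122e+06
Step 3: v_p = sqrt(1.122e+06) = 1059 m/s

1059


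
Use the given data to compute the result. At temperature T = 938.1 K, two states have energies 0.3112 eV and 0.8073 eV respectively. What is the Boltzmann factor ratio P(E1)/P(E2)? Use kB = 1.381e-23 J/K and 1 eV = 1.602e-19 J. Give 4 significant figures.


Step 1: Compute energy difference dE = E1 - E2 = 0.3112 - 0.8073 = -0.4961 eV
Step 2: Convert to Joules: dE_J = -0.4961 * 1.602e-19 = -7.948e-20 J
Step 3: Compute exponent = -dE_J / (kB * T) = -(-7.948e-20) / (1.381e-23 * 938.1) = 6.135
Step 4: P(E1)/P(E2) = exp(6.135) = 461.6

461.6


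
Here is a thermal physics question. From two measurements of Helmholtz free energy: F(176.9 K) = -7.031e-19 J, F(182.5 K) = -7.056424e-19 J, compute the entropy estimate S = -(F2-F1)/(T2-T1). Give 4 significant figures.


Step 1: dF = F2 - F1 = -7.056424e-19 - (-7.031e-19) = -2.5424e-21 J
Step 2: dT = T2 - T1 = 182.5 - 176.9 = 5.6 K
Step 3: S = -dF/dT = -(-2.5424e-21)/5.6 = 4.54e-22 J/K

4.54e-22


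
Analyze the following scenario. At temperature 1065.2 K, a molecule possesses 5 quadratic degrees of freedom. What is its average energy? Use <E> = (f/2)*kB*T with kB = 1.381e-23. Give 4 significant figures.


Step 1: f/2 = 5/2 = 2.5
Step 2: kB*T = 1.381e-23 * 1065.2 = 1.471e-20
Step 3: <E> = 2.5 * 1.471e-20 = 3.678e-20 J

3.678e-20


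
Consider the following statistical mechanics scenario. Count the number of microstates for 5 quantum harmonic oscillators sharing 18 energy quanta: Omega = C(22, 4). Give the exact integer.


Step 1: Use binomial coefficient C(22, 4)
Step 2: Numerator = 22! / 18!
Step 3: Denominator = 4!
Step 4: Omega = 7315

7315


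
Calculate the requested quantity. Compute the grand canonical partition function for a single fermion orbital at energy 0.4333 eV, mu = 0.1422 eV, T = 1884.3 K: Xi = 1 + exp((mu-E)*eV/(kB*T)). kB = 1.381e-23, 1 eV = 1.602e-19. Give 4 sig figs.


Step 1: (mu - E) = 0.1422 - 0.4333 = -0.2911 eV
Step 2: x = (mu-E)*eV/(kB*T) = -0.2911*1.602e-19/(1.381e-23*1884.3) = -1.792
Step 3: exp(x) = 0.1666
Step 4: Xi = 1 + 0.1666 = 1.167

1.167


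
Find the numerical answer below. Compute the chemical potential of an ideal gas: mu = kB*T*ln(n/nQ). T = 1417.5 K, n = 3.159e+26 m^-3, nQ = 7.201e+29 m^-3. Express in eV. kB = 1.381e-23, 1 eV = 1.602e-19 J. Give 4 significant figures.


Step 1: n/nQ = 3.159e+26/7.201e+29 = 0.0004387
Step 2: ln(n/nQ) = -7.732
Step 3: mu = kB*T*ln(n/nQ) = 1.958e-20*-7.732 = -1.514e-19 J
Step 4: Convert to eV: -1.514e-19/1.602e-19 = -0.9448 eV

-0.9448


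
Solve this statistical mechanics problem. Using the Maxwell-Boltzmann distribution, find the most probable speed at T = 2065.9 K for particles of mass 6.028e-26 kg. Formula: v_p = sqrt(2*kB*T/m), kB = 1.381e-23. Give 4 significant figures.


Step 1: Numerator = 2*kB*T = 2*1.381e-23*2065.9 = 5.706e-20
Step 2: Ratio = 5.706e-20 / 6.028e-26 = 9.466e+05
Step 3: v_p = sqrt(9.466e+05) = 972.9 m/s

972.9


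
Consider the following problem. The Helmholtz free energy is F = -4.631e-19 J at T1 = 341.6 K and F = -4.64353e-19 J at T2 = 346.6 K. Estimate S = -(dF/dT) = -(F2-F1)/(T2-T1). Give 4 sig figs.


Step 1: dF = F2 - F1 = -4.64353e-19 - (-4.631e-19) = -1.253e-21 J
Step 2: dT = T2 - T1 = 346.6 - 341.6 = 5 K
Step 3: S = -dF/dT = -(-1.253e-21)/5 = 2.506e-22 J/K

2.506e-22


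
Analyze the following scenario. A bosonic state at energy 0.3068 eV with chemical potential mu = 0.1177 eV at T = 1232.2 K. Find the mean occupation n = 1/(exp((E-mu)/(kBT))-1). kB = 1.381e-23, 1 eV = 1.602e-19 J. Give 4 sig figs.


Step 1: (E - mu) = 0.1891 eV
Step 2: x = (E-mu)*eV/(kB*T) = 0.1891*1.602e-19/(1.381e-23*1232.2) = 1.78
Step 3: exp(x) = 5.931
Step 4: n = 1/(exp(x)-1) = 0.2028

0.2028


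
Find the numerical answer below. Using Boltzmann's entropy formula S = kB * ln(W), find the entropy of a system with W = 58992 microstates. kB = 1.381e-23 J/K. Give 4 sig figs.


Step 1: ln(W) = ln(58992) = 10.99
Step 2: S = kB * ln(W) = 1.381e-23 * 10.99
Step 3: S = 1.517e-22 J/K

1.517e-22


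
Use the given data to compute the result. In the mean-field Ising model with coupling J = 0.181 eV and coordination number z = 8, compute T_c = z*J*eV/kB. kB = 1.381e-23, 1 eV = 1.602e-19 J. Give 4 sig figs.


Step 1: z*J = 8*0.181 = 1.448 eV
Step 2: Convert to Joules: 1.448*1.602e-19 = 2.32e-19 J
Step 3: T_c = 2.32e-19 / 1.381e-23 = 1.68e+04 K

1.68e+04


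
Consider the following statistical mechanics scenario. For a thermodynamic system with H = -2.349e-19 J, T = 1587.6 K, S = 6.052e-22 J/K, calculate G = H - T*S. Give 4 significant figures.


Step 1: T*S = 1587.6 * 6.052e-22 = 9.608e-19 J
Step 2: G = H - T*S = -2.349e-19 - 9.608e-19
Step 3: G = -1.196e-18 J

-1.196e-18


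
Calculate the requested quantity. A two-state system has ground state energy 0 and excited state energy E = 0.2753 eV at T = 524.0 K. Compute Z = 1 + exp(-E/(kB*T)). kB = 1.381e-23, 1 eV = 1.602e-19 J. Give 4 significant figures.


Step 1: Compute beta*E = E*eV/(kB*T) = 0.2753*1.602e-19/(1.381e-23*524.0) = 6.095
Step 2: exp(-beta*E) = exp(-6.095) = 0.002255
Step 3: Z = 1 + 0.002255 = 1.002

1.002


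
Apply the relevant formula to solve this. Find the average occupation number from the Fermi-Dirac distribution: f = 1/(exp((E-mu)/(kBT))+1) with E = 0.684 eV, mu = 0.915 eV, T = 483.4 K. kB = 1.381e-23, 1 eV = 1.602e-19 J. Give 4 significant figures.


Step 1: (E - mu) = 0.684 - 0.915 = -0.231 eV
Step 2: Convert: (E-mu)*eV = -3.701e-20 J
Step 3: x = (E-mu)*eV/(kB*T) = -5.543
Step 4: f = 1/(exp(-5.543)+1) = 0.9961

0.9961


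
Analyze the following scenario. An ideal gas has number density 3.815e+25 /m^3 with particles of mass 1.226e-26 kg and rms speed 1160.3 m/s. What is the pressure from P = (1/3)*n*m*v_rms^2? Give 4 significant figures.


Step 1: v_rms^2 = 1160.3^2 = 1.346e+06
Step 2: n*m = 3.815e+25*1.226e-26 = 0.4677
Step 3: P = (1/3)*0.4677*1.346e+06 = 2.099e+05 Pa

2.099e+05


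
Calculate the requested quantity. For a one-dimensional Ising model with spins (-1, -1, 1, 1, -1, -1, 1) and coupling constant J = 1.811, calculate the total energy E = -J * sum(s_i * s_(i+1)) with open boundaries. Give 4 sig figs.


Step 1: Nearest-neighbor products: 1, -1, 1, -1, 1, -1
Step 2: Sum of products = 0
Step 3: E = -1.811 * 0 = 0

0


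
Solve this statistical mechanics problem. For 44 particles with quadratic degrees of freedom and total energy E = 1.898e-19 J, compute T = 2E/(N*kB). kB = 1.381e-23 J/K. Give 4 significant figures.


Step 1: Numerator = 2*E = 2*1.898e-19 = 3.796e-19 J
Step 2: Denominator = N*kB = 44*1.381e-23 = 6.076e-22
Step 3: T = 3.796e-19 / 6.076e-22 = 624.7 K

624.7


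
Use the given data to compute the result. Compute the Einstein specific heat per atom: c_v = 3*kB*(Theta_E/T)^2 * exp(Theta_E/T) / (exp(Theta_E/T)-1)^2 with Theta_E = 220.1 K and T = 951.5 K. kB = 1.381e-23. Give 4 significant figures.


Step 1: x = Theta_E/T = 220.1/951.5 = 0.2313
Step 2: x^2 = 0.05351
Step 3: exp(x) = 1.26
Step 4: c_v = 3*1.381e-23*0.05351*1.26/(1.26-1)^2 = 4.125e-23

4.125e-23


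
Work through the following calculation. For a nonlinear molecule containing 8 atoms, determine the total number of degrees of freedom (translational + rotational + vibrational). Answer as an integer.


Step 1: Translational DOF = 3
Step 2: Rotational DOF (nonlinear) = 3
Step 3: Vibrational DOF = 3*8 - 6 = 18
Step 4: Total = 3 + 3 + 18 = 24

24


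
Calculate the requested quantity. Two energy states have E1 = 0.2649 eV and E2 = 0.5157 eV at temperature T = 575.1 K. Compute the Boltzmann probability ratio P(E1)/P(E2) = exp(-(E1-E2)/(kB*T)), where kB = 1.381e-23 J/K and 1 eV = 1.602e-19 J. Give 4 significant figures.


Step 1: Compute energy difference dE = E1 - E2 = 0.2649 - 0.5157 = -0.2508 eV
Step 2: Convert to Joules: dE_J = -0.2508 * 1.602e-19 = -4.018e-20 J
Step 3: Compute exponent = -dE_J / (kB * T) = -(-4.018e-20) / (1.381e-23 * 575.1) = 5.059
Step 4: P(E1)/P(E2) = exp(5.059) = 157.4

157.4


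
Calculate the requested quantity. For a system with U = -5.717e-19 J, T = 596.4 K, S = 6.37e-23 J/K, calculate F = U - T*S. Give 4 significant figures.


Step 1: T*S = 596.4 * 6.37e-23 = 3.799e-20 J
Step 2: F = U - T*S = -5.717e-19 - 3.799e-20
Step 3: F = -6.097e-19 J

-6.097e-19


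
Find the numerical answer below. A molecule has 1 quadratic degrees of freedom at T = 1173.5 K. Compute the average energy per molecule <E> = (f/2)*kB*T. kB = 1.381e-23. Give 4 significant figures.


Step 1: f/2 = 1/2 = 0.5
Step 2: kB*T = 1.381e-23 * 1173.5 = 1.621e-20
Step 3: <E> = 0.5 * 1.621e-20 = 8.103e-21 J

8.103e-21


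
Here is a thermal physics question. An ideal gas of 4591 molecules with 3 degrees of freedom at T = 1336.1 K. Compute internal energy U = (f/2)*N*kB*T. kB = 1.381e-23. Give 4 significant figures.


Step 1: f/2 = 3/2 = 1.5
Step 2: N*kB*T = 4591*1.381e-23*1336.1 = 8.471e-17
Step 3: U = 1.5 * 8.471e-17 = 1.271e-16 J

1.271e-16


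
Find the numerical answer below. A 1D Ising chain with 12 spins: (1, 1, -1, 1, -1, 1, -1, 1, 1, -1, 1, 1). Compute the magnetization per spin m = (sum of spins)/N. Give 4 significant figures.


Step 1: Count up spins (+1): 8, down spins (-1): 4
Step 2: Total magnetization M = 8 - 4 = 4
Step 3: m = M/N = 4/12 = 0.3333

0.3333


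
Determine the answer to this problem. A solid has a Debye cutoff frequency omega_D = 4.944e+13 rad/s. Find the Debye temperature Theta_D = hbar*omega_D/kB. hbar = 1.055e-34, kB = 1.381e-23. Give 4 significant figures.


Step 1: hbar*omega_D = 1.055e-34 * 4.944e+13 = 5.216e-21 J
Step 2: Theta_D = 5.216e-21 / 1.381e-23
Step 3: Theta_D = 377.7 K

377.7


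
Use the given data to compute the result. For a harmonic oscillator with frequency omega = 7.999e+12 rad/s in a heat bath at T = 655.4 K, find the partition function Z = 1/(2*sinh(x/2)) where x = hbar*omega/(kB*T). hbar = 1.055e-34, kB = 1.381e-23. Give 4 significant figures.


Step 1: Compute x = hbar*omega/(kB*T) = 1.055e-34*7.999e+12/(1.381e-23*655.4) = 0.09324
Step 2: x/2 = 0.04662
Step 3: sinh(x/2) = 0.04664
Step 4: Z = 1/(2*0.04664) = 10.72

10.72


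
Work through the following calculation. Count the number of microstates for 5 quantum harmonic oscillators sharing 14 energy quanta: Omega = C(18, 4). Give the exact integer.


Step 1: Use binomial coefficient C(18, 4)
Step 2: Numerator = 18! / 14!
Step 3: Denominator = 4!
Step 4: Omega = 3060

3060


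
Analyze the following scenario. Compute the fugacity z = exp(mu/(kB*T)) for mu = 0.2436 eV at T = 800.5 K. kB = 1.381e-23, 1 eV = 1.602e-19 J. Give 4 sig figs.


Step 1: Convert mu to Joules: 0.2436*1.602e-19 = 3.902e-20 J
Step 2: kB*T = 1.381e-23*800.5 = 1.105e-20 J
Step 3: mu/(kB*T) = 3.53
Step 4: z = exp(3.53) = 34.13

34.13


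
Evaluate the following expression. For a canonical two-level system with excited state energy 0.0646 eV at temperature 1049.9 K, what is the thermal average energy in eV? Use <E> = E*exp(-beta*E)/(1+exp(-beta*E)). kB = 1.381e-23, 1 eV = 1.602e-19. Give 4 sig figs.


Step 1: beta*E = 0.0646*1.602e-19/(1.381e-23*1049.9) = 0.7138
Step 2: exp(-beta*E) = 0.4898
Step 3: <E> = 0.0646*0.4898/(1+0.4898) = 0.02124 eV

0.02124


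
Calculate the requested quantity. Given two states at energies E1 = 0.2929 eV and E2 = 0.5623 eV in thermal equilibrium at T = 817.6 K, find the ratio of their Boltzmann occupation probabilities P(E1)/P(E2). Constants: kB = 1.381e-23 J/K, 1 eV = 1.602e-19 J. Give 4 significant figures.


Step 1: Compute energy difference dE = E1 - E2 = 0.2929 - 0.5623 = -0.2694 eV
Step 2: Convert to Joules: dE_J = -0.2694 * 1.602e-19 = -4.316e-20 J
Step 3: Compute exponent = -dE_J / (kB * T) = -(-4.316e-20) / (1.381e-23 * 817.6) = 3.822
Step 4: P(E1)/P(E2) = exp(3.822) = 45.71

45.71


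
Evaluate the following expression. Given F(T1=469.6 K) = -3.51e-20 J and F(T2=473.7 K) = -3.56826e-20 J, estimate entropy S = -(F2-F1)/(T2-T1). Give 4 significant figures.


Step 1: dF = F2 - F1 = -3.56826e-20 - (-3.51e-20) = -5.826e-22 J
Step 2: dT = T2 - T1 = 473.7 - 469.6 = 4.1 K
Step 3: S = -dF/dT = -(-5.826e-22)/4.1 = 1.421e-22 J/K

1.421e-22


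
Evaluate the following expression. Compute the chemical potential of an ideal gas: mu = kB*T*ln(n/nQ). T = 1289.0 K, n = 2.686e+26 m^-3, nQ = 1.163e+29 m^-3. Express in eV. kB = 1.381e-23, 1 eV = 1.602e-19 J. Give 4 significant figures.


Step 1: n/nQ = 2.686e+26/1.163e+29 = 0.00231
Step 2: ln(n/nQ) = -6.071
Step 3: mu = kB*T*ln(n/nQ) = 1.78e-20*-6.071 = -1.081e-19 J
Step 4: Convert to eV: -1.081e-19/1.602e-19 = -0.6746 eV

-0.6746


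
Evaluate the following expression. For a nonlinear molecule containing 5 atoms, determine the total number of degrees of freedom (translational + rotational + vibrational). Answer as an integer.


Step 1: Translational DOF = 3
Step 2: Rotational DOF (nonlinear) = 3
Step 3: Vibrational DOF = 3*5 - 6 = 9
Step 4: Total = 3 + 3 + 9 = 15

15


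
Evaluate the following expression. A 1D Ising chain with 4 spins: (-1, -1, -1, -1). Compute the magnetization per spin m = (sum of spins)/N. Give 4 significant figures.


Step 1: Count up spins (+1): 0, down spins (-1): 4
Step 2: Total magnetization M = 0 - 4 = -4
Step 3: m = M/N = -4/4 = -1

-1


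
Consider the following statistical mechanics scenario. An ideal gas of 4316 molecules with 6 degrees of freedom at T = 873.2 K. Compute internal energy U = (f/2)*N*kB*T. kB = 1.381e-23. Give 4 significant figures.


Step 1: f/2 = 6/2 = 3.0
Step 2: N*kB*T = 4316*1.381e-23*873.2 = 5.205e-17
Step 3: U = 3.0 * 5.205e-17 = 1.561e-16 J

1.561e-16


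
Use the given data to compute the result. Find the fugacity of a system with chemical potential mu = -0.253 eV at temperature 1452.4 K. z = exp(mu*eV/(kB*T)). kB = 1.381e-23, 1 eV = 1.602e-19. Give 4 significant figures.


Step 1: Convert mu to Joules: -0.253*1.602e-19 = -4.053e-20 J
Step 2: kB*T = 1.381e-23*1452.4 = 2.006e-20 J
Step 3: mu/(kB*T) = -2.021
Step 4: z = exp(-2.021) = 0.1326

0.1326


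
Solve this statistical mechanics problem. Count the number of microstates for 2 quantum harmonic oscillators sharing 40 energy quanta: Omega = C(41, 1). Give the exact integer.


Step 1: Use binomial coefficient C(41, 1)
Step 2: Numerator = 41! / 40!
Step 3: Denominator = 1!
Step 4: Omega = 41

41


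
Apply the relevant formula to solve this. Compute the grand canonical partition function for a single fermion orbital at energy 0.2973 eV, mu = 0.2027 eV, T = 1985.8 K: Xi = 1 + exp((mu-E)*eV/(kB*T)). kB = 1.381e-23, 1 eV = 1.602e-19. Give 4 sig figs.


Step 1: (mu - E) = 0.2027 - 0.2973 = -0.0946 eV
Step 2: x = (mu-E)*eV/(kB*T) = -0.0946*1.602e-19/(1.381e-23*1985.8) = -0.5526
Step 3: exp(x) = 0.5754
Step 4: Xi = 1 + 0.5754 = 1.575

1.575


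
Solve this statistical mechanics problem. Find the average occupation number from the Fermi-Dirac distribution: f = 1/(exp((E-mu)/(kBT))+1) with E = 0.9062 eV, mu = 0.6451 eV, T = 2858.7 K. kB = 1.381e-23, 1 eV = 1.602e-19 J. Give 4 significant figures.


Step 1: (E - mu) = 0.9062 - 0.6451 = 0.2611 eV
Step 2: Convert: (E-mu)*eV = 4.183e-20 J
Step 3: x = (E-mu)*eV/(kB*T) = 1.06
Step 4: f = 1/(exp(1.06)+1) = 0.2574

0.2574


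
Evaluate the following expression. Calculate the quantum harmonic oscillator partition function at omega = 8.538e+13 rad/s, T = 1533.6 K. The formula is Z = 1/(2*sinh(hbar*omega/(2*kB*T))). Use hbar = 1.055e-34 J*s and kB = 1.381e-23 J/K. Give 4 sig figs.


Step 1: Compute x = hbar*omega/(kB*T) = 1.055e-34*8.538e+13/(1.381e-23*1533.6) = 0.4253
Step 2: x/2 = 0.2127
Step 3: sinh(x/2) = 0.2143
Step 4: Z = 1/(2*0.2143) = 2.334

2.334


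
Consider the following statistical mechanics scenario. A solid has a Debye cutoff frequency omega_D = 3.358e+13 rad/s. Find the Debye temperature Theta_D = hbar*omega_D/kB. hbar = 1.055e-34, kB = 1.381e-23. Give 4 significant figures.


Step 1: hbar*omega_D = 1.055e-34 * 3.358e+13 = 3.543e-21 J
Step 2: Theta_D = 3.543e-21 / 1.381e-23
Step 3: Theta_D = 256.5 K

256.5


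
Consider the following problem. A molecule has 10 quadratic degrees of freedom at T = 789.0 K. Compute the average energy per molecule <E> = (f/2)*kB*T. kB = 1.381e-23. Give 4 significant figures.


Step 1: f/2 = 10/2 = 5
Step 2: kB*T = 1.381e-23 * 789.0 = 1.09e-20
Step 3: <E> = 5 * 1.09e-20 = 5.448e-20 J

5.448e-20


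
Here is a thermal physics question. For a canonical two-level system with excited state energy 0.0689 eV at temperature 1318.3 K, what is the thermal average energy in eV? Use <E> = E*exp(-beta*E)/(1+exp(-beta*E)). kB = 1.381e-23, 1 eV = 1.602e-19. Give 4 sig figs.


Step 1: beta*E = 0.0689*1.602e-19/(1.381e-23*1318.3) = 0.6063
Step 2: exp(-beta*E) = 0.5454
Step 3: <E> = 0.0689*0.5454/(1+0.5454) = 0.02432 eV

0.02432


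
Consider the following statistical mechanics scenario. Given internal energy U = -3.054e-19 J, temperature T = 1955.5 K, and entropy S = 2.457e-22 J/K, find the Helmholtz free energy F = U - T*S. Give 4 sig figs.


Step 1: T*S = 1955.5 * 2.457e-22 = 4.805e-19 J
Step 2: F = U - T*S = -3.054e-19 - 4.805e-19
Step 3: F = -7.859e-19 J

-7.859e-19


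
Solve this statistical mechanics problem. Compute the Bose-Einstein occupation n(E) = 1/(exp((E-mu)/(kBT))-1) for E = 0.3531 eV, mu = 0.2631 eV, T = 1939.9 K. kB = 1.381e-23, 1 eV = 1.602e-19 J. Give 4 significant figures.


Step 1: (E - mu) = 0.09 eV
Step 2: x = (E-mu)*eV/(kB*T) = 0.09*1.602e-19/(1.381e-23*1939.9) = 0.5382
Step 3: exp(x) = 1.713
Step 4: n = 1/(exp(x)-1) = 1.403

1.403


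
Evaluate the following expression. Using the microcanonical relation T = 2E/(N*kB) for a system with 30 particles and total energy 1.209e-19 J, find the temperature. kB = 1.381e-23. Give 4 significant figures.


Step 1: Numerator = 2*E = 2*1.209e-19 = 2.418e-19 J
Step 2: Denominator = N*kB = 30*1.381e-23 = 4.143e-22
Step 3: T = 2.418e-19 / 4.143e-22 = 583.6 K

583.6


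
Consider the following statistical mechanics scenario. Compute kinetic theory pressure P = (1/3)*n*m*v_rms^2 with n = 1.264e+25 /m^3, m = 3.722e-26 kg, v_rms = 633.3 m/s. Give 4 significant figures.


Step 1: v_rms^2 = 633.3^2 = 4.011e+05
Step 2: n*m = 1.264e+25*3.722e-26 = 0.4705
Step 3: P = (1/3)*0.4705*4.011e+05 = 6.29e+04 Pa

6.29e+04


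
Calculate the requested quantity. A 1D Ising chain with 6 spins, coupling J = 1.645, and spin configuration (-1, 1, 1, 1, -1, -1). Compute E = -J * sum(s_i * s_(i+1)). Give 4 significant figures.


Step 1: Nearest-neighbor products: -1, 1, 1, -1, 1
Step 2: Sum of products = 1
Step 3: E = -1.645 * 1 = -1.645

-1.645


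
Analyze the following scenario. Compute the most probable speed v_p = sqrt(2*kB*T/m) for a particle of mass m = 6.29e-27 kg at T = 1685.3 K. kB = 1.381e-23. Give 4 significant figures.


Step 1: Numerator = 2*kB*T = 2*1.381e-23*1685.3 = 4.655e-20
Step 2: Ratio = 4.655e-20 / 6.29e-27 = 7.4e+06
Step 3: v_p = sqrt(7.4e+06) = 2720 m/s

2720


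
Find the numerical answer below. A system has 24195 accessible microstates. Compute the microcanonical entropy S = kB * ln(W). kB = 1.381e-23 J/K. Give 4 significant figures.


Step 1: ln(W) = ln(24195) = 10.09
Step 2: S = kB * ln(W) = 1.381e-23 * 10.09
Step 3: S = 1.394e-22 J/K

1.394e-22


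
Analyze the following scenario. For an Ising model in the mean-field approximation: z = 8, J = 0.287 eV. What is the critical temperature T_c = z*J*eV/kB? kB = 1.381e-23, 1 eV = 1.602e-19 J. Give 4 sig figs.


Step 1: z*J = 8*0.287 = 2.296 eV
Step 2: Convert to Joules: 2.296*1.602e-19 = 3.678e-19 J
Step 3: T_c = 3.678e-19 / 1.381e-23 = 2.663e+04 K

2.663e+04


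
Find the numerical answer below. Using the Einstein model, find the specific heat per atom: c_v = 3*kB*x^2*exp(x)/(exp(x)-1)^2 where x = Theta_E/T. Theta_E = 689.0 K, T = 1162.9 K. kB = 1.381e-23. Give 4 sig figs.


Step 1: x = Theta_E/T = 689.0/1162.9 = 0.5925
Step 2: x^2 = 0.351
Step 3: exp(x) = 1.808
Step 4: c_v = 3*1.381e-23*0.351*1.808/(1.808-1)^2 = 4.024e-23

4.024e-23


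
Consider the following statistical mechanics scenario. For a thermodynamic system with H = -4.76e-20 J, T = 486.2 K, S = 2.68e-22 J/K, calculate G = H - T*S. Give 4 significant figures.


Step 1: T*S = 486.2 * 2.68e-22 = 1.303e-19 J
Step 2: G = H - T*S = -4.76e-20 - 1.303e-19
Step 3: G = -1.779e-19 J

-1.779e-19


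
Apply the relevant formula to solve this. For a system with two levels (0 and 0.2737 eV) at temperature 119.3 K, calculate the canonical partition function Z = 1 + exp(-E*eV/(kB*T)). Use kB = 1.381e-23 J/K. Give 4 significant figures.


Step 1: Compute beta*E = E*eV/(kB*T) = 0.2737*1.602e-19/(1.381e-23*119.3) = 26.61
Step 2: exp(-beta*E) = exp(-26.61) = 2.766e-12
Step 3: Z = 1 + 2.766e-12 = 1

1


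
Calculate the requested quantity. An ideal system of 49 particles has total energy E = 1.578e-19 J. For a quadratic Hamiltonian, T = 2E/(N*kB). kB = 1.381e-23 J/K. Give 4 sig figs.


Step 1: Numerator = 2*E = 2*1.578e-19 = 3.156e-19 J
Step 2: Denominator = N*kB = 49*1.381e-23 = 6.767e-22
Step 3: T = 3.156e-19 / 6.767e-22 = 466.4 K

466.4


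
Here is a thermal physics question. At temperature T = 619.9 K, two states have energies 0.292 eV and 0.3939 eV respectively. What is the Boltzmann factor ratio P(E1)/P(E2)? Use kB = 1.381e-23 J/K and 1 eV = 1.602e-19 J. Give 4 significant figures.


Step 1: Compute energy difference dE = E1 - E2 = 0.292 - 0.3939 = -0.1019 eV
Step 2: Convert to Joules: dE_J = -0.1019 * 1.602e-19 = -1.632e-20 J
Step 3: Compute exponent = -dE_J / (kB * T) = -(-1.632e-20) / (1.381e-23 * 619.9) = 1.907
Step 4: P(E1)/P(E2) = exp(1.907) = 6.732

6.732


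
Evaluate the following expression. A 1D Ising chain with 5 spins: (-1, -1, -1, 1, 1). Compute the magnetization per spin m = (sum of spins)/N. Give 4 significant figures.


Step 1: Count up spins (+1): 2, down spins (-1): 3
Step 2: Total magnetization M = 2 - 3 = -1
Step 3: m = M/N = -1/5 = -0.2

-0.2


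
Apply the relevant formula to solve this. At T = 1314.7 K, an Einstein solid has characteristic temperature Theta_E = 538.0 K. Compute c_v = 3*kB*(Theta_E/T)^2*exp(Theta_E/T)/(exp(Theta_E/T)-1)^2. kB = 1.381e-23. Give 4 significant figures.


Step 1: x = Theta_E/T = 538.0/1314.7 = 0.4092
Step 2: x^2 = 0.1675
Step 3: exp(x) = 1.506
Step 4: c_v = 3*1.381e-23*0.1675*1.506/(1.506-1)^2 = 4.086e-23

4.086e-23


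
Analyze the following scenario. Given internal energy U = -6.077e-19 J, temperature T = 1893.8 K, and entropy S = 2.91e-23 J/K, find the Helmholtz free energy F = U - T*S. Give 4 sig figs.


Step 1: T*S = 1893.8 * 2.91e-23 = 5.511e-20 J
Step 2: F = U - T*S = -6.077e-19 - 5.511e-20
Step 3: F = -6.628e-19 J

-6.628e-19


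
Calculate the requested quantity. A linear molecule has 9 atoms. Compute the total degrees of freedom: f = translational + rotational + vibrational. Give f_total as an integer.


Step 1: Translational DOF = 3
Step 2: Rotational DOF (linear) = 2
Step 3: Vibrational DOF = 3*9 - 5 = 22
Step 4: Total = 3 + 2 + 22 = 27

27


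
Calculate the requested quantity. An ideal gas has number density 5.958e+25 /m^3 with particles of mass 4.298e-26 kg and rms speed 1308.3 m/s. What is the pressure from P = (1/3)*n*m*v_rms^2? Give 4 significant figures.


Step 1: v_rms^2 = 1308.3^2 = 1.712e+06
Step 2: n*m = 5.958e+25*4.298e-26 = 2.561
Step 3: P = (1/3)*2.561*1.712e+06 = 1.461e+06 Pa

1.461e+06


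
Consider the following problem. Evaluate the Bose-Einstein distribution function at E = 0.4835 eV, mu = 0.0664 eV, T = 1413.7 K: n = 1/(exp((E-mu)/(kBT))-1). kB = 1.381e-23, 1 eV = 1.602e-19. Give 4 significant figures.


Step 1: (E - mu) = 0.4171 eV
Step 2: x = (E-mu)*eV/(kB*T) = 0.4171*1.602e-19/(1.381e-23*1413.7) = 3.423
Step 3: exp(x) = 30.65
Step 4: n = 1/(exp(x)-1) = 0.03373

0.03373


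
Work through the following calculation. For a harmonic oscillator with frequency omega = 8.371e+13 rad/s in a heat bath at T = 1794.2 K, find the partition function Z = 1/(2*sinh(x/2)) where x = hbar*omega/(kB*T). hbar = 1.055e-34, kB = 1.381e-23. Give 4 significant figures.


Step 1: Compute x = hbar*omega/(kB*T) = 1.055e-34*8.371e+13/(1.381e-23*1794.2) = 0.3564
Step 2: x/2 = 0.1782
Step 3: sinh(x/2) = 0.1792
Step 4: Z = 1/(2*0.1792) = 2.791

2.791


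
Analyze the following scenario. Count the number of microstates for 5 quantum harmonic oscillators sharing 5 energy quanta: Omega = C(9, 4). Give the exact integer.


Step 1: Use binomial coefficient C(9, 4)
Step 2: Numerator = 9! / 5!
Step 3: Denominator = 4!
Step 4: Omega = 126

126


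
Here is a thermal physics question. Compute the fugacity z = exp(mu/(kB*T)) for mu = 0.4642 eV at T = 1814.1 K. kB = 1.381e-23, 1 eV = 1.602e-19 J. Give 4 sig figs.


Step 1: Convert mu to Joules: 0.4642*1.602e-19 = 7.436e-20 J
Step 2: kB*T = 1.381e-23*1814.1 = 2.505e-20 J
Step 3: mu/(kB*T) = 2.968
Step 4: z = exp(2.968) = 19.46

19.46


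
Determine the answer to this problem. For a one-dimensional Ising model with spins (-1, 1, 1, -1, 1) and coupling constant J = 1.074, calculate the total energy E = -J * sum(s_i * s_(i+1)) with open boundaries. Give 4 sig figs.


Step 1: Nearest-neighbor products: -1, 1, -1, -1
Step 2: Sum of products = -2
Step 3: E = -1.074 * -2 = 2.148

2.148


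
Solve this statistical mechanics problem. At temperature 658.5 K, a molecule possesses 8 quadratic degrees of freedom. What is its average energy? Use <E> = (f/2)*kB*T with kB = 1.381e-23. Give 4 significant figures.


Step 1: f/2 = 8/2 = 4
Step 2: kB*T = 1.381e-23 * 658.5 = 9.094e-21
Step 3: <E> = 4 * 9.094e-21 = 3.638e-20 J

3.638e-20


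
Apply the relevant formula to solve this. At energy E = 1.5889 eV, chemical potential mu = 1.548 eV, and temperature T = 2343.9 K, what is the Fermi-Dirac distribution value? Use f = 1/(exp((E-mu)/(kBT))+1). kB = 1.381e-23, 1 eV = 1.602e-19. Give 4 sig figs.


Step 1: (E - mu) = 1.5889 - 1.548 = 0.0409 eV
Step 2: Convert: (E-mu)*eV = 6.552e-21 J
Step 3: x = (E-mu)*eV/(kB*T) = 0.2024
Step 4: f = 1/(exp(0.2024)+1) = 0.4496

0.4496


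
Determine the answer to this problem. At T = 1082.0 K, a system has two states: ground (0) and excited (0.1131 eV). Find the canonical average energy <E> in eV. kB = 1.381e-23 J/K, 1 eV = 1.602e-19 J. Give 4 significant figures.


Step 1: beta*E = 0.1131*1.602e-19/(1.381e-23*1082.0) = 1.213
Step 2: exp(-beta*E) = 0.2974
Step 3: <E> = 0.1131*0.2974/(1+0.2974) = 0.02593 eV

0.02593


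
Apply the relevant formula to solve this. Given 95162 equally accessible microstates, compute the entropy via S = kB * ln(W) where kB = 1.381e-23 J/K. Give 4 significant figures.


Step 1: ln(W) = ln(95162) = 11.46
Step 2: S = kB * ln(W) = 1.381e-23 * 11.46
Step 3: S = 1.583e-22 J/K

1.583e-22


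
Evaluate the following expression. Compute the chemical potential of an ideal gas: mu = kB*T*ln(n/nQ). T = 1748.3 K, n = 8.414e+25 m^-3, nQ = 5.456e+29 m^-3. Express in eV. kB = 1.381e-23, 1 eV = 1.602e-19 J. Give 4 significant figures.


Step 1: n/nQ = 8.414e+25/5.456e+29 = 0.0001542
Step 2: ln(n/nQ) = -8.777
Step 3: mu = kB*T*ln(n/nQ) = 2.414e-20*-8.777 = -2.119e-19 J
Step 4: Convert to eV: -2.119e-19/1.602e-19 = -1.323 eV

-1.323


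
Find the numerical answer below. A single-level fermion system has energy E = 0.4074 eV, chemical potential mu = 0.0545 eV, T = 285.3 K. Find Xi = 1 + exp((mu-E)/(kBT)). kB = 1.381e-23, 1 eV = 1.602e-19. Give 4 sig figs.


Step 1: (mu - E) = 0.0545 - 0.4074 = -0.3529 eV
Step 2: x = (mu-E)*eV/(kB*T) = -0.3529*1.602e-19/(1.381e-23*285.3) = -14.35
Step 3: exp(x) = 5.866e-07
Step 4: Xi = 1 + 5.866e-07 = 1

1
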